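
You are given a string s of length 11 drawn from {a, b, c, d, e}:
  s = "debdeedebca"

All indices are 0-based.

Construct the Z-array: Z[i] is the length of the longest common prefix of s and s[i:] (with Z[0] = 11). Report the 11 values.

[11, 0, 0, 2, 0, 0, 3, 0, 0, 0, 0]

Z[0]=11
i=1: outside box; Z[1]=0
i=2: outside box; Z[2]=0
i=3: outside box; Z[3]=2 extend→box=[3,5)
i=4: min(r-i=1, Z[1]=0)=0; Z[4]=0
i=5: outside box; Z[5]=0
i=6: outside box; Z[6]=3 extend→box=[6,9)
i=7: min(r-i=2, Z[1]=0)=0; Z[7]=0
i=8: min(r-i=1, Z[2]=0)=0; Z[8]=0
i=9: outside box; Z[9]=0
i=10: outside box; Z[10]=0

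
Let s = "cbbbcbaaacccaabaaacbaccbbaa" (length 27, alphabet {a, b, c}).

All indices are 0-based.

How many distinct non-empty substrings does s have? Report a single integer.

rank→(start, suffix):
  0 → (26, 'a')
  1 → (25, 'aa')
  2 → (15, 'aaacbaccbbaa')
  3 → (6, 'aaacccaabaaacbaccbbaa')
  4 → (12, 'aabaaacbaccbbaa')
  5 → (16, 'aacbaccbbaa')
  6 → (7, 'aacccaabaaacbaccbbaa')
  7 → (13, 'abaaacbaccbbaa')
  8 → (17, 'acbaccbbaa')
  9 → (20, 'accbbaa')
  10 → (8, 'acccaabaaacbaccbbaa')
  11 → (24, 'baa')
  12 → (14, 'baaacbaccbbaa')
  13 → (5, 'baaacccaabaaacbaccbbaa')
  14 → (19, 'baccbbaa')
  15 → (23, 'bbaa')
  16 → (1, 'bbbcbaaacccaabaaacbaccbbaa')
  17 → (2, 'bbcbaaacccaabaaacbaccbbaa')
  18 → (3, 'bcbaaacccaabaaacbaccbbaa')
  19 → (11, 'caabaaacbaccbbaa')
  20 → (4, 'cbaaacccaabaaacbaccbbaa')
  21 → (18, 'cbaccbbaa')
  22 → (22, 'cbbaa')
  23 → (0, 'cbbbcbaaacccaabaaacbaccbbaa')
  24 → (10, 'ccaabaaacbaccbbaa')
  25 → (21, 'ccbbaa')
  26 → (9, 'cccaabaaacbaccbbaa')

SA = [26, 25, 15, 6, 12, 16, 7, 13, 17, 20, 8, 24, 14, 5, 19, 23, 1, 2, 3, 11, 4, 18, 22, 0, 10, 21, 9]
i: (SA[i-1],SA[i]) lcp shared
  1: (26,25) 1 'a'
  2: (25,15) 2 'aa'
  3: (15,6) 4 'aaac'
  4: (6,12) 2 'aa'
  5: (12,16) 2 'aa'
  6: (16,7) 3 'aac'
  7: (7,13) 1 'a'
  8: (13,17) 1 'a'
  9: (17,20) 2 'ac'
  10: (20,8) 3 'acc'
  11: (8,24) 0 ''
  12: (24,14) 3 'baa'
  13: (14,5) 5 'baaac'
  14: (5,19) 2 'ba'
  15: (19,23) 1 'b'
  16: (23,1) 2 'bb'
  17: (1,2) 2 'bb'
  18: (2,3) 1 'b'
  19: (3,11) 0 ''
  20: (11,4) 1 'c'
  21: (4,18) 3 'cba'
  22: (18,22) 2 'cb'
  23: (22,0) 3 'cbb'
  24: (0,10) 1 'c'
  25: (10,21) 2 'cc'
  26: (21,9) 2 'cc'

n(n+1)/2 = 27·28/2 = 378
Σ LCP = 0 + 1 + 2 + 4 + 2 + 2 + 3 + 1 + 1 + 2 + 3 + 0 + 3 + 5 + 2 + 1 + 2 + 2 + 1 + 0 + 1 + 3 + 2 + 3 + 1 + 2 + 2 = 51
distinct = 378 − 51 = 327

327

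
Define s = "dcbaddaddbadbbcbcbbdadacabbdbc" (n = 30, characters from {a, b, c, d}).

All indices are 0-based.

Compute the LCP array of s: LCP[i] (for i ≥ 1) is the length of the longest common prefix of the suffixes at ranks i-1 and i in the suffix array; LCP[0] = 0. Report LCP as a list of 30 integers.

[0, 1, 1, 2, 2, 3, 0, 3, 1, 2, 3, 1, 2, 3, 1, 2, 0, 1, 1, 2, 2, 0, 2, 3, 1, 2, 2, 1, 1, 2]

rank→(start, suffix):
  0 → (24, 'abbdbc')
  1 → (22, 'acabbdbc')
  2 → (20, 'adacabbdbc')
  3 → (10, 'adbbcbcbbdadacabbdbc')
  4 → (3, 'addaddbadbbcbcbbdadacabbdbc')
  5 → (6, 'addbadbbcbcbbdadacabbdbc')
  6 → (9, 'badbbcbcbbdadacabbdbc')
  7 → (2, 'baddaddbadbbcbcbbdadacabbdbc')
  8 → (12, 'bbcbcbbdadacabbdbc')
  9 → (17, 'bbdadacabbdbc')
  10 → (25, 'bbdbc')
  11 → (28, 'bc')
  12 → (15, 'bcbbdadacabbdbc')
  13 → (13, 'bcbcbbdadacabbdbc')
  14 → (18, 'bdadacabbdbc')
  15 → (26, 'bdbc')
  16 → (29, 'c')
  17 → (23, 'cabbdbc')
  18 → (1, 'cbaddaddbadbbcbcbbdadacabbdbc')
  19 → (16, 'cbbdadacabbdbc')
  20 → (14, 'cbcbbdadacabbdbc')
  21 → (21, 'dacabbdbc')
  22 → (19, 'dadacabbdbc')
  23 → (5, 'daddbadbbcbcbbdadacabbdbc')
  24 → (8, 'dbadbbcbcbbdadacabbdbc')
  25 → (11, 'dbbcbcbbdadacabbdbc')
  26 → (27, 'dbc')
  27 → (0, 'dcbaddaddbadbbcbcbbdadacabbdbc')
  28 → (4, 'ddaddbadbbcbcbbdadacabbdbc')
  29 → (7, 'ddbadbbcbcbbdadacabbdbc')

SA = [24, 22, 20, 10, 3, 6, 9, 2, 12, 17, 25, 28, 15, 13, 18, 26, 29, 23, 1, 16, 14, 21, 19, 5, 8, 11, 27, 0, 4, 7]
rank  pair      lcp
   1  s[24:],s[22:]  1  'a'
   2  s[22:],s[20:]  1  'a'
   3  s[20:],s[10:]  2  'ad'
   4  s[10:],s[3:]  2  'ad'
   5  s[3:],s[6:]  3  'add'
   6  s[6:],s[9:]  0  ''
   7  s[9:],s[2:]  3  'bad'
   8  s[2:],s[12:]  1  'b'
   9  s[12:],s[17:]  2  'bb'
  10  s[17:],s[25:]  3  'bbd'
  11  s[25:],s[28:]  1  'b'
  12  s[28:],s[15:]  2  'bc'
  13  s[15:],s[13:]  3  'bcb'
  14  s[13:],s[18:]  1  'b'
  15  s[18:],s[26:]  2  'bd'
  16  s[26:],s[29:]  0  ''
  17  s[29:],s[23:]  1  'c'
  18  s[23:],s[1:]  1  'c'
  19  s[1:],s[16:]  2  'cb'
  20  s[16:],s[14:]  2  'cb'
  21  s[14:],s[21:]  0  ''
  22  s[21:],s[19:]  2  'da'
  23  s[19:],s[5:]  3  'dad'
  24  s[5:],s[8:]  1  'd'
  25  s[8:],s[11:]  2  'db'
  26  s[11:],s[27:]  2  'db'
  27  s[27:],s[0:]  1  'd'
  28  s[0:],s[4:]  1  'd'
  29  s[4:],s[7:]  2  'dd'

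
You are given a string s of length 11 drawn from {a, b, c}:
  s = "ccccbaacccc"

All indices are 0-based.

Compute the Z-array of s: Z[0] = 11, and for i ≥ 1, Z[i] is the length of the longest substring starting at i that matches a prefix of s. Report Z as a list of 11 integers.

[11, 3, 2, 1, 0, 0, 0, 4, 3, 2, 1]

Z[0]=11
i=1: fresh scan; Z[1]=3 extend→box=[1,4)
i=2: min(r-i=2, Z[1]=3)=2; Z[2]=2
i=3: min(r-i=1, Z[2]=2)=1; Z[3]=1
i=4: fresh scan; Z[4]=0
i=5: fresh scan; Z[5]=0
i=6: fresh scan; Z[6]=0
i=7: fresh scan; Z[7]=4 extend→box=[7,11)
i=8: min(r-i=3, Z[1]=3)=3; Z[8]=3
i=9: min(r-i=2, Z[2]=2)=2; Z[9]=2
i=10: min(r-i=1, Z[3]=1)=1; Z[10]=1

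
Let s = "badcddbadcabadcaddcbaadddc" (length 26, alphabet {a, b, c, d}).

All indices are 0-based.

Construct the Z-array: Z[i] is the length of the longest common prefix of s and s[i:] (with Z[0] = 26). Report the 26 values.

Z[0]=26
i=1: i≥r, start 0; Z[1]=0
i=2: i≥r, start 0; Z[2]=0
i=3: i≥r, start 0; Z[3]=0
i=4: i≥r, start 0; Z[4]=0
i=5: i≥r, start 0; Z[5]=0
i=6: i≥r, start 0; Z[6]=4 extend→box=[6,10)
i=7: min(r-i=3, Z[1]=0)=0; Z[7]=0
i=8: min(r-i=2, Z[2]=0)=0; Z[8]=0
i=9: min(r-i=1, Z[3]=0)=0; Z[9]=0
i=10: i≥r, start 0; Z[10]=0
i=11: i≥r, start 0; Z[11]=4 extend→box=[11,15)
i=12: min(r-i=3, Z[1]=0)=0; Z[12]=0
i=13: min(r-i=2, Z[2]=0)=0; Z[13]=0
i=14: min(r-i=1, Z[3]=0)=0; Z[14]=0
i=15: i≥r, start 0; Z[15]=0
i=16: i≥r, start 0; Z[16]=0
i=17: i≥r, start 0; Z[17]=0
i=18: i≥r, start 0; Z[18]=0
i=19: i≥r, start 0; Z[19]=2 extend→box=[19,21)
i=20: min(r-i=1, Z[1]=0)=0; Z[20]=0
i=21: i≥r, start 0; Z[21]=0
i=22: i≥r, start 0; Z[22]=0
i=23: i≥r, start 0; Z[23]=0
i=24: i≥r, start 0; Z[24]=0
i=25: i≥r, start 0; Z[25]=0

[26, 0, 0, 0, 0, 0, 4, 0, 0, 0, 0, 4, 0, 0, 0, 0, 0, 0, 0, 2, 0, 0, 0, 0, 0, 0]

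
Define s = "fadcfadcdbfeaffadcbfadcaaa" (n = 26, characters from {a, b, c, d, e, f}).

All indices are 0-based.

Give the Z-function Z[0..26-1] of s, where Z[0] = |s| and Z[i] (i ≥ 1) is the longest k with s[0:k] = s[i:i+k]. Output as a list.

Z[0]=26
i=1: outside box; Z[1]=0
i=2: outside box; Z[2]=0
i=3: outside box; Z[3]=0
i=4: outside box; Z[4]=4 extend→box=[4,8)
i=5: min(r-i=3, Z[1]=0)=0; Z[5]=0
i=6: min(r-i=2, Z[2]=0)=0; Z[6]=0
i=7: min(r-i=1, Z[3]=0)=0; Z[7]=0
i=8: outside box; Z[8]=0
i=9: outside box; Z[9]=0
i=10: outside box; Z[10]=1 extend→box=[10,11)
i=11: outside box; Z[11]=0
i=12: outside box; Z[12]=0
i=13: outside box; Z[13]=1 extend→box=[13,14)
i=14: outside box; Z[14]=4 extend→box=[14,18)
i=15: min(r-i=3, Z[1]=0)=0; Z[15]=0
i=16: min(r-i=2, Z[2]=0)=0; Z[16]=0
i=17: min(r-i=1, Z[3]=0)=0; Z[17]=0
i=18: outside box; Z[18]=0
i=19: outside box; Z[19]=4 extend→box=[19,23)
i=20: min(r-i=3, Z[1]=0)=0; Z[20]=0
i=21: min(r-i=2, Z[2]=0)=0; Z[21]=0
i=22: min(r-i=1, Z[3]=0)=0; Z[22]=0
i=23: outside box; Z[23]=0
i=24: outside box; Z[24]=0
i=25: outside box; Z[25]=0

[26, 0, 0, 0, 4, 0, 0, 0, 0, 0, 1, 0, 0, 1, 4, 0, 0, 0, 0, 4, 0, 0, 0, 0, 0, 0]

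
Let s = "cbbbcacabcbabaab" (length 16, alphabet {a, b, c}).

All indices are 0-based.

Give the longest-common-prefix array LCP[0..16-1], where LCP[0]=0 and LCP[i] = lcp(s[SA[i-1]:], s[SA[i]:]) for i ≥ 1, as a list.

[0, 1, 2, 2, 1, 0, 1, 2, 1, 2, 1, 2, 0, 2, 1, 2]

sorted suffixes:
  #0 SA[0]=13  'aab'
  #1 SA[1]=14  'ab'
  #2 SA[2]=11  'abaab'
  #3 SA[3]=7  'abcbabaab'
  #4 SA[4]=5  'acabcbabaab'
  #5 SA[5]=15  'b'
  #6 SA[6]=12  'baab'
  #7 SA[7]=10  'babaab'
  #8 SA[8]=1  'bbbcacabcbabaab'
  #9 SA[9]=2  'bbcacabcbabaab'
  #10 SA[10]=3  'bcacabcbabaab'
  #11 SA[11]=8  'bcbabaab'
  #12 SA[12]=6  'cabcbabaab'
  #13 SA[13]=4  'cacabcbabaab'
  #14 SA[14]=9  'cbabaab'
  #15 SA[15]=0  'cbbbcacabcbabaab'

SA = [13, 14, 11, 7, 5, 15, 12, 10, 1, 2, 3, 8, 6, 4, 9, 0]
rank  pair      lcp
   1  s[13:],s[14:]  1  'a'
   2  s[14:],s[11:]  2  'ab'
   3  s[11:],s[7:]  2  'ab'
   4  s[7:],s[5:]  1  'a'
   5  s[5:],s[15:]  0  ''
   6  s[15:],s[12:]  1  'b'
   7  s[12:],s[10:]  2  'ba'
   8  s[10:],s[1:]  1  'b'
   9  s[1:],s[2:]  2  'bb'
  10  s[2:],s[3:]  1  'b'
  11  s[3:],s[8:]  2  'bc'
  12  s[8:],s[6:]  0  ''
  13  s[6:],s[4:]  2  'ca'
  14  s[4:],s[9:]  1  'c'
  15  s[9:],s[0:]  2  'cb'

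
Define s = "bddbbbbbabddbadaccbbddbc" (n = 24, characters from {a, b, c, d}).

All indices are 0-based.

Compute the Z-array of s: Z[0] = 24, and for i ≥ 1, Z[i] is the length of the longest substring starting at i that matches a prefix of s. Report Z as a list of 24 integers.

[24, 0, 0, 1, 1, 1, 1, 1, 0, 4, 0, 0, 1, 0, 0, 0, 0, 0, 1, 4, 0, 0, 1, 0]

Z[0]=24
i=1: i≥r, start 0; Z[1]=0
i=2: i≥r, start 0; Z[2]=0
i=3: i≥r, start 0; Z[3]=1 scan→box=[3,4)
i=4: i≥r, start 0; Z[4]=1 scan→box=[4,5)
i=5: i≥r, start 0; Z[5]=1 scan→box=[5,6)
i=6: i≥r, start 0; Z[6]=1 scan→box=[6,7)
i=7: i≥r, start 0; Z[7]=1 scan→box=[7,8)
i=8: i≥r, start 0; Z[8]=0
i=9: i≥r, start 0; Z[9]=4 scan→box=[9,13)
i=10: min(r-i=3, Z[1]=0)=0; Z[10]=0
i=11: min(r-i=2, Z[2]=0)=0; Z[11]=0
i=12: min(r-i=1, Z[3]=1)=1; Z[12]=1
i=13: i≥r, start 0; Z[13]=0
i=14: i≥r, start 0; Z[14]=0
i=15: i≥r, start 0; Z[15]=0
i=16: i≥r, start 0; Z[16]=0
i=17: i≥r, start 0; Z[17]=0
i=18: i≥r, start 0; Z[18]=1 scan→box=[18,19)
i=19: i≥r, start 0; Z[19]=4 scan→box=[19,23)
i=20: min(r-i=3, Z[1]=0)=0; Z[20]=0
i=21: min(r-i=2, Z[2]=0)=0; Z[21]=0
i=22: min(r-i=1, Z[3]=1)=1; Z[22]=1
i=23: i≥r, start 0; Z[23]=0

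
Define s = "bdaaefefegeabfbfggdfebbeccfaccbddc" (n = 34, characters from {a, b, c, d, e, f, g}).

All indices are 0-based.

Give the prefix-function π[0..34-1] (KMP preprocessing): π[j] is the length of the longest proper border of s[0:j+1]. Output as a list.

[0, 0, 0, 0, 0, 0, 0, 0, 0, 0, 0, 0, 1, 0, 1, 0, 0, 0, 0, 0, 0, 1, 1, 0, 0, 0, 0, 0, 0, 0, 1, 2, 0, 0]

π[0] = 0
j=1 s[j]='d': π[1]=0 (border '')
j=2 s[j]='a': π[2]=0 (border '')
j=3 s[j]='a': π[3]=0 (border '')
j=4 s[j]='e': π[4]=0 (border '')
j=5 s[j]='f': π[5]=0 (border '')
j=6 s[j]='e': π[6]=0 (border '')
j=7 s[j]='f': π[7]=0 (border '')
j=8 s[j]='e': π[8]=0 (border '')
j=9 s[j]='g': π[9]=0 (border '')
j=10 s[j]='e': π[10]=0 (border '')
j=11 s[j]='a': π[11]=0 (border '')
j=12 s[j]='b': π[12]=1 (border 'b')
j=13 s[j]='f': k: 1→0; π[13]=0 (border '')
j=14 s[j]='b': π[14]=1 (border 'b')
j=15 s[j]='f': k: 1→0; π[15]=0 (border '')
j=16 s[j]='g': π[16]=0 (border '')
j=17 s[j]='g': π[17]=0 (border '')
j=18 s[j]='d': π[18]=0 (border '')
j=19 s[j]='f': π[19]=0 (border '')
j=20 s[j]='e': π[20]=0 (border '')
j=21 s[j]='b': π[21]=1 (border 'b')
j=22 s[j]='b': k: 1→0; π[22]=1 (border 'b')
j=23 s[j]='e': k: 1→0; π[23]=0 (border '')
j=24 s[j]='c': π[24]=0 (border '')
j=25 s[j]='c': π[25]=0 (border '')
j=26 s[j]='f': π[26]=0 (border '')
j=27 s[j]='a': π[27]=0 (border '')
j=28 s[j]='c': π[28]=0 (border '')
j=29 s[j]='c': π[29]=0 (border '')
j=30 s[j]='b': π[30]=1 (border 'b')
j=31 s[j]='d': π[31]=2 (border 'bd')
j=32 s[j]='d': k: 2→0; π[32]=0 (border '')
j=33 s[j]='c': π[33]=0 (border '')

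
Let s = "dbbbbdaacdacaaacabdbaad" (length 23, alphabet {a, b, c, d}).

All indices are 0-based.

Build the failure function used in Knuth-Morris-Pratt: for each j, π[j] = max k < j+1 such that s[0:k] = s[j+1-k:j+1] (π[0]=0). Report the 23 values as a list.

π[0] = 0
j=1 s[j]='b': π[1]=0 (border '')
j=2 s[j]='b': π[2]=0 (border '')
j=3 s[j]='b': π[3]=0 (border '')
j=4 s[j]='b': π[4]=0 (border '')
j=5 s[j]='d': π[5]=1 (border 'd')
j=6 s[j]='a': k: 1→0; π[6]=0 (border '')
j=7 s[j]='a': π[7]=0 (border '')
j=8 s[j]='c': π[8]=0 (border '')
j=9 s[j]='d': π[9]=1 (border 'd')
j=10 s[j]='a': k: 1→0; π[10]=0 (border '')
j=11 s[j]='c': π[11]=0 (border '')
j=12 s[j]='a': π[12]=0 (border '')
j=13 s[j]='a': π[13]=0 (border '')
j=14 s[j]='a': π[14]=0 (border '')
j=15 s[j]='c': π[15]=0 (border '')
j=16 s[j]='a': π[16]=0 (border '')
j=17 s[j]='b': π[17]=0 (border '')
j=18 s[j]='d': π[18]=1 (border 'd')
j=19 s[j]='b': π[19]=2 (border 'db')
j=20 s[j]='a': k: 2→0; π[20]=0 (border '')
j=21 s[j]='a': π[21]=0 (border '')
j=22 s[j]='d': π[22]=1 (border 'd')

[0, 0, 0, 0, 0, 1, 0, 0, 0, 1, 0, 0, 0, 0, 0, 0, 0, 0, 1, 2, 0, 0, 1]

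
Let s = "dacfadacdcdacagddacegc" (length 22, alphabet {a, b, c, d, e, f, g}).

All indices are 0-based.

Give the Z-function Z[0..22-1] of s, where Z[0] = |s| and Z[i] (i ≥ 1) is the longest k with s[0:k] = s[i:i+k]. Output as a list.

Z[0]=22
i=1: fresh scan; Z[1]=0
i=2: fresh scan; Z[2]=0
i=3: fresh scan; Z[3]=0
i=4: fresh scan; Z[4]=0
i=5: fresh scan; Z[5]=3 grow→box=[5,8)
i=6: min(r-i=2, Z[1]=0)=0; Z[6]=0
i=7: min(r-i=1, Z[2]=0)=0; Z[7]=0
i=8: fresh scan; Z[8]=1 grow→box=[8,9)
i=9: fresh scan; Z[9]=0
i=10: fresh scan; Z[10]=3 grow→box=[10,13)
i=11: min(r-i=2, Z[1]=0)=0; Z[11]=0
i=12: min(r-i=1, Z[2]=0)=0; Z[12]=0
i=13: fresh scan; Z[13]=0
i=14: fresh scan; Z[14]=0
i=15: fresh scan; Z[15]=1 grow→box=[15,16)
i=16: fresh scan; Z[16]=3 grow→box=[16,19)
i=17: min(r-i=2, Z[1]=0)=0; Z[17]=0
i=18: min(r-i=1, Z[2]=0)=0; Z[18]=0
i=19: fresh scan; Z[19]=0
i=20: fresh scan; Z[20]=0
i=21: fresh scan; Z[21]=0

[22, 0, 0, 0, 0, 3, 0, 0, 1, 0, 3, 0, 0, 0, 0, 1, 3, 0, 0, 0, 0, 0]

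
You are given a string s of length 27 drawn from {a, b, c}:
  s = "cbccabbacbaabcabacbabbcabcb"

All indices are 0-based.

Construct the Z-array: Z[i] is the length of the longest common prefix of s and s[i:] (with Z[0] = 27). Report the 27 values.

[27, 0, 1, 1, 0, 0, 0, 0, 2, 0, 0, 0, 0, 1, 0, 0, 0, 2, 0, 0, 0, 0, 1, 0, 0, 2, 0]

Z[0]=27
i=1: outside box; Z[1]=0
i=2: outside box; Z[2]=1 scan→box=[2,3)
i=3: outside box; Z[3]=1 scan→box=[3,4)
i=4: outside box; Z[4]=0
i=5: outside box; Z[5]=0
i=6: outside box; Z[6]=0
i=7: outside box; Z[7]=0
i=8: outside box; Z[8]=2 scan→box=[8,10)
i=9: min(r-i=1, Z[1]=0)=0; Z[9]=0
i=10: outside box; Z[10]=0
i=11: outside box; Z[11]=0
i=12: outside box; Z[12]=0
i=13: outside box; Z[13]=1 scan→box=[13,14)
i=14: outside box; Z[14]=0
i=15: outside box; Z[15]=0
i=16: outside box; Z[16]=0
i=17: outside box; Z[17]=2 scan→box=[17,19)
i=18: min(r-i=1, Z[1]=0)=0; Z[18]=0
i=19: outside box; Z[19]=0
i=20: outside box; Z[20]=0
i=21: outside box; Z[21]=0
i=22: outside box; Z[22]=1 scan→box=[22,23)
i=23: outside box; Z[23]=0
i=24: outside box; Z[24]=0
i=25: outside box; Z[25]=2 scan→box=[25,27)
i=26: min(r-i=1, Z[1]=0)=0; Z[26]=0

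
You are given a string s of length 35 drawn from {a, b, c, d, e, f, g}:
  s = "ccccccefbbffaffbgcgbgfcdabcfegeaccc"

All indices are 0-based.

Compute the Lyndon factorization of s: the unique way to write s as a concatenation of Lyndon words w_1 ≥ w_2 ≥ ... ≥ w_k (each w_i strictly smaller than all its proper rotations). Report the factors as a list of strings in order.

["ccccccef", "bbff", "affbgcgbgfcd", "abcfegeaccc"]

emit factor 1: 'ccccccef' (i=0, period=8)
emit factor 2: 'bbff' (i=8, period=4)
emit factor 3: 'affbgcgbgfcd' (i=12, period=12)
emit factor 4: 'abcfegeaccc' (i=24, period=11)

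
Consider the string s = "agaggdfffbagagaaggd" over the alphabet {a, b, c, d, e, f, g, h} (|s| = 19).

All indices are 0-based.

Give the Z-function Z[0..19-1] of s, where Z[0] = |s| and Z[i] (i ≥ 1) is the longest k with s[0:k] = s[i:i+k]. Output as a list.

Z[0]=19
i=1: outside box; Z[1]=0
i=2: outside box; Z[2]=2 grow→box=[2,4)
i=3: min(r-i=1, Z[1]=0)=0; Z[3]=0
i=4: outside box; Z[4]=0
i=5: outside box; Z[5]=0
i=6: outside box; Z[6]=0
i=7: outside box; Z[7]=0
i=8: outside box; Z[8]=0
i=9: outside box; Z[9]=0
i=10: outside box; Z[10]=4 grow→box=[10,14)
i=11: min(r-i=3, Z[1]=0)=0; Z[11]=0
i=12: min(r-i=2, Z[2]=2)=2; Z[12]=3 grow→box=[12,15)
i=13: min(r-i=2, Z[1]=0)=0; Z[13]=0
i=14: min(r-i=1, Z[2]=2)=1; Z[14]=1
i=15: outside box; Z[15]=2 grow→box=[15,17)
i=16: min(r-i=1, Z[1]=0)=0; Z[16]=0
i=17: outside box; Z[17]=0
i=18: outside box; Z[18]=0

[19, 0, 2, 0, 0, 0, 0, 0, 0, 0, 4, 0, 3, 0, 1, 2, 0, 0, 0]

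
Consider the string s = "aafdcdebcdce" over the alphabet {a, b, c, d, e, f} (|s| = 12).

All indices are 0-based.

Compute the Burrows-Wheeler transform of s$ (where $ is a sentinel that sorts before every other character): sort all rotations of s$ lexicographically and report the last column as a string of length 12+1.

e$aebddfcccda

rank  rotation       last
    0  $aafdcdebcdce  e
    1  aafdcdebcdce$  $
    2  afdcdebcdce$a  a
    3  bcdce$aafdcde  e
    4  cdce$aafdcdeb  b
    5  cdebcdce$aafd  d
    6  ce$aafdcdebcd  d
    7  dcdebcdce$aaf  f
    8  dce$aafdcdebc  c
    9  debcdce$aafdc  c
   10  e$aafdcdebcdc  c
   11  ebcdce$aafdcd  d
   12  fdcdebcdce$aa  a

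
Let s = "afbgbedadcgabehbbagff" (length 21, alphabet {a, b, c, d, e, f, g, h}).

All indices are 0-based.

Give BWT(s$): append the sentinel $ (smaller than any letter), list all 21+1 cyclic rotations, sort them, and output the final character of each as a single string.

rank  rotation                last
    0  $afbgbedadcgabehbbagff  f
    1  abehbbagff$afbgbedadcg  g
    2  adcgabehbbagff$afbgbed  d
    3  afbgbedadcgabehbbagff$  $
    4  agff$afbgbedadcgabehbb  b
    5  bagff$afbgbedadcgabehb  b
    6  bbagff$afbgbedadcgabeh  h
    7  bedadcgabehbbagff$afbg  g
    8  behbbagff$afbgbedadcga  a
    9  bgbedadcgabehbbagff$af  f
   10  cgabehbbagff$afbgbedad  d
   11  dadcgabehbbagff$afbgbe  e
   12  dcgabehbbagff$afbgbeda  a
   13  edadcgabehbbagff$afbgb  b
   14  ehbbagff$afbgbedadcgab  b
   15  f$afbgbedadcgabehbbagf  f
   16  fbgbedadcgabehbbagff$a  a
   17  ff$afbgbedadcgabehbbag  g
   18  gabehbbagff$afbgbedadc  c
   19  gbedadcgabehbbagff$afb  b
   20  gff$afbgbedadcgabehbba  a
   21  hbbagff$afbgbedadcgabe  e

fgd$bbhgafdeabbfagcbae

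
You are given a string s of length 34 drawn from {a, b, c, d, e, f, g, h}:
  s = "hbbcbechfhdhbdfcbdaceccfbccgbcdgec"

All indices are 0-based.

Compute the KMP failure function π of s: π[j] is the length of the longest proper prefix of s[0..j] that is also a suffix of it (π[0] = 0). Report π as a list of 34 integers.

π[0] = 0
j=1 s[j]='b': π[1]=0 (border '')
j=2 s[j]='b': π[2]=0 (border '')
j=3 s[j]='c': π[3]=0 (border '')
j=4 s[j]='b': π[4]=0 (border '')
j=5 s[j]='e': π[5]=0 (border '')
j=6 s[j]='c': π[6]=0 (border '')
j=7 s[j]='h': π[7]=1 (border 'h')
j=8 s[j]='f': k: 1→0; π[8]=0 (border '')
j=9 s[j]='h': π[9]=1 (border 'h')
j=10 s[j]='d': k: 1→0; π[10]=0 (border '')
j=11 s[j]='h': π[11]=1 (border 'h')
j=12 s[j]='b': π[12]=2 (border 'hb')
j=13 s[j]='d': k: 2→0; π[13]=0 (border '')
j=14 s[j]='f': π[14]=0 (border '')
j=15 s[j]='c': π[15]=0 (border '')
j=16 s[j]='b': π[16]=0 (border '')
j=17 s[j]='d': π[17]=0 (border '')
j=18 s[j]='a': π[18]=0 (border '')
j=19 s[j]='c': π[19]=0 (border '')
j=20 s[j]='e': π[20]=0 (border '')
j=21 s[j]='c': π[21]=0 (border '')
j=22 s[j]='c': π[22]=0 (border '')
j=23 s[j]='f': π[23]=0 (border '')
j=24 s[j]='b': π[24]=0 (border '')
j=25 s[j]='c': π[25]=0 (border '')
j=26 s[j]='c': π[26]=0 (border '')
j=27 s[j]='g': π[27]=0 (border '')
j=28 s[j]='b': π[28]=0 (border '')
j=29 s[j]='c': π[29]=0 (border '')
j=30 s[j]='d': π[30]=0 (border '')
j=31 s[j]='g': π[31]=0 (border '')
j=32 s[j]='e': π[32]=0 (border '')
j=33 s[j]='c': π[33]=0 (border '')

[0, 0, 0, 0, 0, 0, 0, 1, 0, 1, 0, 1, 2, 0, 0, 0, 0, 0, 0, 0, 0, 0, 0, 0, 0, 0, 0, 0, 0, 0, 0, 0, 0, 0]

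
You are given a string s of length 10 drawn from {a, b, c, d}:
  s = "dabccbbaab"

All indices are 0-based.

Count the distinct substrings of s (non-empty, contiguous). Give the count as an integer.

48

rank→(start, suffix):
  0 → (7, 'aab')
  1 → (8, 'ab')
  2 → (1, 'abccbbaab')
  3 → (9, 'b')
  4 → (6, 'baab')
  5 → (5, 'bbaab')
  6 → (2, 'bccbbaab')
  7 → (4, 'cbbaab')
  8 → (3, 'ccbbaab')
  9 → (0, 'dabccbbaab')

SA = [7, 8, 1, 9, 6, 5, 2, 4, 3, 0]
[i] adj suffixes → lcp
  [1] 7/8 → 1 ('a')
  [2] 8/1 → 2 ('ab')
  [3] 1/9 → 0 ('')
  [4] 9/6 → 1 ('b')
  [5] 6/5 → 1 ('b')
  [6] 5/2 → 1 ('b')
  [7] 2/4 → 0 ('')
  [8] 4/3 → 1 ('c')
  [9] 3/0 → 0 ('')

n(n+1)/2 = 10·11/2 = 55
Σ LCP = 0 + 1 + 2 + 0 + 1 + 1 + 1 + 0 + 1 + 0 = 7
distinct = 55 − 7 = 48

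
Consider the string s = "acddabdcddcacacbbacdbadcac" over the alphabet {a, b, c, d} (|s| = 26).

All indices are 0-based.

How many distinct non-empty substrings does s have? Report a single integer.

sorted suffixes:
  #0 SA[0]=4  'abdcddcacacbbacdbadcac'
  #1 SA[1]=24  'ac'
  #2 SA[2]=11  'acacbbacdbadcac'
  #3 SA[3]=13  'acbbacdbadcac'
  #4 SA[4]=17  'acdbadcac'
  #5 SA[5]=0  'acddabdcddcacacbbacdbadcac'
  #6 SA[6]=21  'adcac'
  #7 SA[7]=16  'bacdbadcac'
  #8 SA[8]=20  'badcac'
  #9 SA[9]=15  'bbacdbadcac'
  #10 SA[10]=5  'bdcddcacacbbacdbadcac'
  #11 SA[11]=25  'c'
  #12 SA[12]=23  'cac'
  #13 SA[13]=10  'cacacbbacdbadcac'
  #14 SA[14]=12  'cacbbacdbadcac'
  #15 SA[15]=14  'cbbacdbadcac'
  #16 SA[16]=18  'cdbadcac'
  #17 SA[17]=1  'cddabdcddcacacbbacdbadcac'
  #18 SA[18]=7  'cddcacacbbacdbadcac'
  #19 SA[19]=3  'dabdcddcacacbbacdbadcac'
  #20 SA[20]=19  'dbadcac'
  #21 SA[21]=22  'dcac'
  #22 SA[22]=9  'dcacacbbacdbadcac'
  #23 SA[23]=6  'dcddcacacbbacdbadcac'
  #24 SA[24]=2  'ddabdcddcacacbbacdbadcac'
  #25 SA[25]=8  'ddcacacbbacdbadcac'

SA = [4, 24, 11, 13, 17, 0, 21, 16, 20, 15, 5, 25, 23, 10, 12, 14, 18, 1, 7, 3, 19, 22, 9, 6, 2, 8]
[i] adj suffixes → lcp
  [1] 4/24 → 1 ('a')
  [2] 24/11 → 2 ('ac')
  [3] 11/13 → 2 ('ac')
  [4] 13/17 → 2 ('ac')
  [5] 17/0 → 3 ('acd')
  [6] 0/21 → 1 ('a')
  [7] 21/16 → 0 ('')
  [8] 16/20 → 2 ('ba')
  [9] 20/15 → 1 ('b')
  [10] 15/5 → 1 ('b')
  [11] 5/25 → 0 ('')
  [12] 25/23 → 1 ('c')
  [13] 23/10 → 3 ('cac')
  [14] 10/12 → 3 ('cac')
  [15] 12/14 → 1 ('c')
  [16] 14/18 → 1 ('c')
  [17] 18/1 → 2 ('cd')
  [18] 1/7 → 3 ('cdd')
  [19] 7/3 → 0 ('')
  [20] 3/19 → 1 ('d')
  [21] 19/22 → 1 ('d')
  [22] 22/9 → 4 ('dcac')
  [23] 9/6 → 2 ('dc')
  [24] 6/2 → 1 ('d')
  [25] 2/8 → 2 ('dd')

n(n+1)/2 = 26·27/2 = 351
Σ LCP = 0 + 1 + 2 + 2 + 2 + 3 + 1 + 0 + 2 + 1 + 1 + 0 + 1 + 3 + 3 + 1 + 1 + 2 + 3 + 0 + 1 + 1 + 4 + 2 + 1 + 2 = 40
distinct = 351 − 40 = 311

311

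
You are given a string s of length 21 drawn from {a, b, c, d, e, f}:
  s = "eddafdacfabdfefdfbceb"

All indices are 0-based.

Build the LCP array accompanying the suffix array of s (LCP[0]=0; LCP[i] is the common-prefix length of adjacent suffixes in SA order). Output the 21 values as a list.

[0, 1, 1, 0, 1, 1, 0, 1, 0, 2, 1, 1, 2, 0, 1, 1, 0, 1, 1, 2, 1]

rank | idx | suffix
   0 |   9 | abdfefdfbceb
   1 |   6 | acfabdfefdfbceb
   2 |   3 | afdacfabdfefdfbceb
   3 |  20 | b
   4 |  17 | bceb
   5 |  10 | bdfefdfbceb
   6 |  18 | ceb
   7 |   7 | cfabdfefdfbceb
   8 |   5 | dacfabdfefdfbceb
   9 |   2 | dafdacfabdfefdfbceb
  10 |   1 | ddafdacfabdfefdfbceb
  11 |  15 | dfbceb
  12 |  11 | dfefdfbceb
  13 |  19 | eb
  14 |   0 | eddafdacfabdfefdfbceb
  15 |  13 | efdfbceb
  16 |   8 | fabdfefdfbceb
  17 |  16 | fbceb
  18 |   4 | fdacfabdfefdfbceb
  19 |  14 | fdfbceb
  20 |  12 | fefdfbceb

SA = [9, 6, 3, 20, 17, 10, 18, 7, 5, 2, 1, 15, 11, 19, 0, 13, 8, 16, 4, 14, 12]
[i] adj suffixes → lcp
  [1] 9/6 → 1 ('a')
  [2] 6/3 → 1 ('a')
  [3] 3/20 → 0 ('')
  [4] 20/17 → 1 ('b')
  [5] 17/10 → 1 ('b')
  [6] 10/18 → 0 ('')
  [7] 18/7 → 1 ('c')
  [8] 7/5 → 0 ('')
  [9] 5/2 → 2 ('da')
  [10] 2/1 → 1 ('d')
  [11] 1/15 → 1 ('d')
  [12] 15/11 → 2 ('df')
  [13] 11/19 → 0 ('')
  [14] 19/0 → 1 ('e')
  [15] 0/13 → 1 ('e')
  [16] 13/8 → 0 ('')
  [17] 8/16 → 1 ('f')
  [18] 16/4 → 1 ('f')
  [19] 4/14 → 2 ('fd')
  [20] 14/12 → 1 ('f')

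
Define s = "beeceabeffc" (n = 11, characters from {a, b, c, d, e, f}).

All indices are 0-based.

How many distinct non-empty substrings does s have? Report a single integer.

rank | idx | suffix
   0 |   5 | abeffc
   1 |   0 | beeceabeffc
   2 |   6 | beffc
   3 |  10 | c
   4 |   3 | ceabeffc
   5 |   4 | eabeffc
   6 |   2 | eceabeffc
   7 |   1 | eeceabeffc
   8 |   7 | effc
   9 |   9 | fc
  10 |   8 | ffc

SA = [5, 0, 6, 10, 3, 4, 2, 1, 7, 9, 8]
i: (SA[i-1],SA[i]) lcp shared
  1: (5,0) 0 ''
  2: (0,6) 2 'be'
  3: (6,10) 0 ''
  4: (10,3) 1 'c'
  5: (3,4) 0 ''
  6: (4,2) 1 'e'
  7: (2,1) 1 'e'
  8: (1,7) 1 'e'
  9: (7,9) 0 ''
  10: (9,8) 1 'f'

n(n+1)/2 = 11·12/2 = 66
Σ LCP = 0 + 0 + 2 + 0 + 1 + 0 + 1 + 1 + 1 + 0 + 1 = 7
distinct = 66 − 7 = 59

59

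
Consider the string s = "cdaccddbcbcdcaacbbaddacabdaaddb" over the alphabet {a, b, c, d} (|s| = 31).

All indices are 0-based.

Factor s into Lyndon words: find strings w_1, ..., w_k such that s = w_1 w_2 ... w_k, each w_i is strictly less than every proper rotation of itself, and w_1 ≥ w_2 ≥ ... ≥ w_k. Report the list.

emit factor 1: 'cd' (i=0, period=2)
emit factor 2: 'accddbcbcdc' (i=2, period=11)
emit factor 3: 'aacbbaddacabdaaddb' (i=13, period=18)

["cd", "accddbcbcdc", "aacbbaddacabdaaddb"]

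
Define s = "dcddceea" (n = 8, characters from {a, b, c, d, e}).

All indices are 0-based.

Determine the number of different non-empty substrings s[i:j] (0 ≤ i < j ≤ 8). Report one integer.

31

sorted suffixes:
  #0 SA[0]=7  'a'
  #1 SA[1]=1  'cddceea'
  #2 SA[2]=4  'ceea'
  #3 SA[3]=0  'dcddceea'
  #4 SA[4]=3  'dceea'
  #5 SA[5]=2  'ddceea'
  #6 SA[6]=6  'ea'
  #7 SA[7]=5  'eea'

SA = [7, 1, 4, 0, 3, 2, 6, 5]
i: (SA[i-1],SA[i]) lcp shared
  1: (7,1) 0 ''
  2: (1,4) 1 'c'
  3: (4,0) 0 ''
  4: (0,3) 2 'dc'
  5: (3,2) 1 'd'
  6: (2,6) 0 ''
  7: (6,5) 1 'e'

n(n+1)/2 = 8·9/2 = 36
Σ LCP = 0 + 0 + 1 + 0 + 2 + 1 + 0 + 1 = 5
distinct = 36 − 5 = 31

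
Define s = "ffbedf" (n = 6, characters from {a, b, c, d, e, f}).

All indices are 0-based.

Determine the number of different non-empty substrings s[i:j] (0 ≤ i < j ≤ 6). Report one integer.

19

rank→(start, suffix):
  0 → (2, 'bedf')
  1 → (4, 'df')
  2 → (3, 'edf')
  3 → (5, 'f')
  4 → (1, 'fbedf')
  5 → (0, 'ffbedf')

SA = [2, 4, 3, 5, 1, 0]
rank  pair      lcp
   1  s[2:],s[4:]  0  ''
   2  s[4:],s[3:]  0  ''
   3  s[3:],s[5:]  0  ''
   4  s[5:],s[1:]  1  'f'
   5  s[1:],s[0:]  1  'f'

n(n+1)/2 = 6·7/2 = 21
Σ LCP = 0 + 0 + 0 + 0 + 1 + 1 = 2
distinct = 21 − 2 = 19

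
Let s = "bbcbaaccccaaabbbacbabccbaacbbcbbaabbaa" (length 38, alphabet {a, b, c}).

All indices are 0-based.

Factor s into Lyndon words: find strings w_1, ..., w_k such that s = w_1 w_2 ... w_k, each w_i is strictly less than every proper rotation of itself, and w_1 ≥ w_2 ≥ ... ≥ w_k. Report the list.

["bbc", "b", "aacccc", "aaabbbacbabccbaacbbcbbaabb", "a", "a"]

emit factor 1: 'bbc' (i=0, period=3)
emit factor 2: 'b' (i=3, period=1)
emit factor 3: 'aacccc' (i=4, period=6)
emit factor 4: 'aaabbbacbabccbaacbbcbbaabb' (i=10, period=26)
emit factor 5: 'a' (i=36, period=1)
emit factor 6: 'a' (i=37, period=1)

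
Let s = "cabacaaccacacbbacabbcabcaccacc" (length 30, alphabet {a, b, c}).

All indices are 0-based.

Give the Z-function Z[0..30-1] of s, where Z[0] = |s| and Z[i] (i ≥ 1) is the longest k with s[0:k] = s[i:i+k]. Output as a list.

[30, 0, 0, 0, 2, 0, 0, 1, 2, 0, 2, 0, 1, 0, 0, 0, 3, 0, 0, 0, 3, 0, 0, 2, 0, 1, 2, 0, 1, 1]

Z[0]=30
i=1: fresh scan; Z[1]=0
i=2: fresh scan; Z[2]=0
i=3: fresh scan; Z[3]=0
i=4: fresh scan; Z[4]=2 scan→box=[4,6)
i=5: min(r-i=1, Z[1]=0)=0; Z[5]=0
i=6: fresh scan; Z[6]=0
i=7: fresh scan; Z[7]=1 scan→box=[7,8)
i=8: fresh scan; Z[8]=2 scan→box=[8,10)
i=9: min(r-i=1, Z[1]=0)=0; Z[9]=0
i=10: fresh scan; Z[10]=2 scan→box=[10,12)
i=11: min(r-i=1, Z[1]=0)=0; Z[11]=0
i=12: fresh scan; Z[12]=1 scan→box=[12,13)
i=13: fresh scan; Z[13]=0
i=14: fresh scan; Z[14]=0
i=15: fresh scan; Z[15]=0
i=16: fresh scan; Z[16]=3 scan→box=[16,19)
i=17: min(r-i=2, Z[1]=0)=0; Z[17]=0
i=18: min(r-i=1, Z[2]=0)=0; Z[18]=0
i=19: fresh scan; Z[19]=0
i=20: fresh scan; Z[20]=3 scan→box=[20,23)
i=21: min(r-i=2, Z[1]=0)=0; Z[21]=0
i=22: min(r-i=1, Z[2]=0)=0; Z[22]=0
i=23: fresh scan; Z[23]=2 scan→box=[23,25)
i=24: min(r-i=1, Z[1]=0)=0; Z[24]=0
i=25: fresh scan; Z[25]=1 scan→box=[25,26)
i=26: fresh scan; Z[26]=2 scan→box=[26,28)
i=27: min(r-i=1, Z[1]=0)=0; Z[27]=0
i=28: fresh scan; Z[28]=1 scan→box=[28,29)
i=29: fresh scan; Z[29]=1 scan→box=[29,30)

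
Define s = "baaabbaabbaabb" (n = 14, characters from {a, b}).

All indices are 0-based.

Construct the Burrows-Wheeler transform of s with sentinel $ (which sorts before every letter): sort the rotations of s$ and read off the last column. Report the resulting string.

rank  rotation         last
    0  $baaabbaabbaabb  b
    1  aaabbaabbaabb$b  b
    2  aabb$baaabbaabb  b
    3  aabbaabb$baaabb  b
    4  aabbaabbaabb$ba  a
    5  abb$baaabbaabba  a
    6  abbaabb$baaabba  a
    7  abbaabbaabb$baa  a
    8  b$baaabbaabbaab  b
    9  baaabbaabbaabb$  $
   10  baabb$baaabbaab  b
   11  baabbaabb$baaab  b
   12  bb$baaabbaabbaa  a
   13  bbaabb$baaabbaa  a
   14  bbaabbaabb$baaa  a

bbbbaaaab$bbaaa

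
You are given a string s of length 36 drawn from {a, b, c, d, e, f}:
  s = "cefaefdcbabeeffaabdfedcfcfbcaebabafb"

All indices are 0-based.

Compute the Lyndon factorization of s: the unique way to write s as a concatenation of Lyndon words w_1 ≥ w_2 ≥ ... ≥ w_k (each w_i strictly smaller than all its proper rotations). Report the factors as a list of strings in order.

emit factor 1: 'cef' (i=0, period=3)
emit factor 2: 'aefdcb' (i=3, period=6)
emit factor 3: 'abeeff' (i=9, period=6)
emit factor 4: 'aabdfedcfcfbcaebabafb' (i=15, period=21)

["cef", "aefdcb", "abeeff", "aabdfedcfcfbcaebabafb"]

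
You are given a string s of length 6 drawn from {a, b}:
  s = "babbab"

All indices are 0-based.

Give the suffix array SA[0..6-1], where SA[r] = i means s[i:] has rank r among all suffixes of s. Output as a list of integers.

rank | idx | suffix
   0 |   4 | ab
   1 |   1 | abbab
   2 |   5 | b
   3 |   3 | bab
   4 |   0 | babbab
   5 |   2 | bbab

[4, 1, 5, 3, 0, 2]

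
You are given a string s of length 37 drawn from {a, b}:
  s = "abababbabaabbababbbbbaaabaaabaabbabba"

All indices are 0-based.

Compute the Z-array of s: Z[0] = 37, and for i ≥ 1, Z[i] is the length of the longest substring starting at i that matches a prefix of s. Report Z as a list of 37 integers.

[37, 0, 4, 0, 2, 0, 0, 3, 0, 1, 2, 0, 0, 4, 0, 2, 0, 0, 0, 0, 0, 1, 1, 3, 0, 1, 1, 3, 0, 1, 2, 0, 0, 2, 0, 0, 1]

Z[0]=37
i=1: fresh scan; Z[1]=0
i=2: fresh scan; Z[2]=4 extend→box=[2,6)
i=3: min(r-i=3, Z[1]=0)=0; Z[3]=0
i=4: min(r-i=2, Z[2]=4)=2; Z[4]=2
i=5: min(r-i=1, Z[3]=0)=0; Z[5]=0
i=6: fresh scan; Z[6]=0
i=7: fresh scan; Z[7]=3 extend→box=[7,10)
i=8: min(r-i=2, Z[1]=0)=0; Z[8]=0
i=9: min(r-i=1, Z[2]=4)=1; Z[9]=1
i=10: fresh scan; Z[10]=2 extend→box=[10,12)
i=11: min(r-i=1, Z[1]=0)=0; Z[11]=0
i=12: fresh scan; Z[12]=0
i=13: fresh scan; Z[13]=4 extend→box=[13,17)
i=14: min(r-i=3, Z[1]=0)=0; Z[14]=0
i=15: min(r-i=2, Z[2]=4)=2; Z[15]=2
i=16: min(r-i=1, Z[3]=0)=0; Z[16]=0
i=17: fresh scan; Z[17]=0
i=18: fresh scan; Z[18]=0
i=19: fresh scan; Z[19]=0
i=20: fresh scan; Z[20]=0
i=21: fresh scan; Z[21]=1 extend→box=[21,22)
i=22: fresh scan; Z[22]=1 extend→box=[22,23)
i=23: fresh scan; Z[23]=3 extend→box=[23,26)
i=24: min(r-i=2, Z[1]=0)=0; Z[24]=0
i=25: min(r-i=1, Z[2]=4)=1; Z[25]=1
i=26: fresh scan; Z[26]=1 extend→box=[26,27)
i=27: fresh scan; Z[27]=3 extend→box=[27,30)
i=28: min(r-i=2, Z[1]=0)=0; Z[28]=0
i=29: min(r-i=1, Z[2]=4)=1; Z[29]=1
i=30: fresh scan; Z[30]=2 extend→box=[30,32)
i=31: min(r-i=1, Z[1]=0)=0; Z[31]=0
i=32: fresh scan; Z[32]=0
i=33: fresh scan; Z[33]=2 extend→box=[33,35)
i=34: min(r-i=1, Z[1]=0)=0; Z[34]=0
i=35: fresh scan; Z[35]=0
i=36: fresh scan; Z[36]=1 extend→box=[36,37)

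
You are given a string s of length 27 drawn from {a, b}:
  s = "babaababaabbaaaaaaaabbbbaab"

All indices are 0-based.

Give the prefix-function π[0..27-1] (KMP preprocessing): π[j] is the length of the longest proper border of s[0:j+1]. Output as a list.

π[0] = 0
j=1 s[j]='a': π[1]=0 (border '')
j=2 s[j]='b': π[2]=1 (border 'b')
j=3 s[j]='a': π[3]=2 (border 'ba')
j=4 s[j]='a': k: 2→0; π[4]=0 (border '')
j=5 s[j]='b': π[5]=1 (border 'b')
j=6 s[j]='a': π[6]=2 (border 'ba')
j=7 s[j]='b': π[7]=3 (border 'bab')
j=8 s[j]='a': π[8]=4 (border 'baba')
j=9 s[j]='a': π[9]=5 (border 'babaa')
j=10 s[j]='b': π[10]=6 (border 'babaab')
j=11 s[j]='b': k: 6→1→0; π[11]=1 (border 'b')
j=12 s[j]='a': π[12]=2 (border 'ba')
j=13 s[j]='a': k: 2→0; π[13]=0 (border '')
j=14 s[j]='a': π[14]=0 (border '')
j=15 s[j]='a': π[15]=0 (border '')
j=16 s[j]='a': π[16]=0 (border '')
j=17 s[j]='a': π[17]=0 (border '')
j=18 s[j]='a': π[18]=0 (border '')
j=19 s[j]='a': π[19]=0 (border '')
j=20 s[j]='b': π[20]=1 (border 'b')
j=21 s[j]='b': k: 1→0; π[21]=1 (border 'b')
j=22 s[j]='b': k: 1→0; π[22]=1 (border 'b')
j=23 s[j]='b': k: 1→0; π[23]=1 (border 'b')
j=24 s[j]='a': π[24]=2 (border 'ba')
j=25 s[j]='a': k: 2→0; π[25]=0 (border '')
j=26 s[j]='b': π[26]=1 (border 'b')

[0, 0, 1, 2, 0, 1, 2, 3, 4, 5, 6, 1, 2, 0, 0, 0, 0, 0, 0, 0, 1, 1, 1, 1, 2, 0, 1]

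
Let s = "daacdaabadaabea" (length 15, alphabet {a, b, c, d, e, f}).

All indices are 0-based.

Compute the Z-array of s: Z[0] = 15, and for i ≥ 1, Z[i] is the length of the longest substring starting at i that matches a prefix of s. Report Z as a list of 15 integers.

[15, 0, 0, 0, 3, 0, 0, 0, 0, 3, 0, 0, 0, 0, 0]

Z[0]=15
i=1: fresh scan; Z[1]=0
i=2: fresh scan; Z[2]=0
i=3: fresh scan; Z[3]=0
i=4: fresh scan; Z[4]=3 extend→box=[4,7)
i=5: min(r-i=2, Z[1]=0)=0; Z[5]=0
i=6: min(r-i=1, Z[2]=0)=0; Z[6]=0
i=7: fresh scan; Z[7]=0
i=8: fresh scan; Z[8]=0
i=9: fresh scan; Z[9]=3 extend→box=[9,12)
i=10: min(r-i=2, Z[1]=0)=0; Z[10]=0
i=11: min(r-i=1, Z[2]=0)=0; Z[11]=0
i=12: fresh scan; Z[12]=0
i=13: fresh scan; Z[13]=0
i=14: fresh scan; Z[14]=0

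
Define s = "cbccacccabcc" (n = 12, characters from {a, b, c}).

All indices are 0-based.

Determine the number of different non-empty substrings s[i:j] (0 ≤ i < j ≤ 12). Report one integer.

sorted suffixes:
  #0 SA[0]=8  'abcc'
  #1 SA[1]=4  'acccabcc'
  #2 SA[2]=9  'bcc'
  #3 SA[3]=1  'bccacccabcc'
  #4 SA[4]=11  'c'
  #5 SA[5]=7  'cabcc'
  #6 SA[6]=3  'cacccabcc'
  #7 SA[7]=0  'cbccacccabcc'
  #8 SA[8]=10  'cc'
  #9 SA[9]=6  'ccabcc'
  #10 SA[10]=2  'ccacccabcc'
  #11 SA[11]=5  'cccabcc'

SA = [8, 4, 9, 1, 11, 7, 3, 0, 10, 6, 2, 5]
i: (SA[i-1],SA[i]) lcp shared
  1: (8,4) 1 'a'
  2: (4,9) 0 ''
  3: (9,1) 3 'bcc'
  4: (1,11) 0 ''
  5: (11,7) 1 'c'
  6: (7,3) 2 'ca'
  7: (3,0) 1 'c'
  8: (0,10) 1 'c'
  9: (10,6) 2 'cc'
  10: (6,2) 3 'cca'
  11: (2,5) 2 'cc'

n(n+1)/2 = 12·13/2 = 78
Σ LCP = 0 + 1 + 0 + 3 + 0 + 1 + 2 + 1 + 1 + 2 + 3 + 2 = 16
distinct = 78 − 16 = 62

62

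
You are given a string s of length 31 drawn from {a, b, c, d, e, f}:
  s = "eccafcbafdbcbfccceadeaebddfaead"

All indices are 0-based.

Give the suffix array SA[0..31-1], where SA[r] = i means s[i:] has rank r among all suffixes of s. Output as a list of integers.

[29, 18, 27, 21, 3, 7, 6, 10, 23, 12, 2, 5, 11, 1, 14, 15, 16, 30, 9, 24, 19, 25, 28, 17, 20, 22, 0, 26, 4, 13, 8]

rank | idx | suffix
   0 |  29 | ad
   1 |  18 | adeaebddfaead
   2 |  27 | aead
   3 |  21 | aebddfaead
   4 |   3 | afcbafdbcbfccceadeaebddfaead
   5 |   7 | afdbcbfccceadeaebddfaead
   6 |   6 | bafdbcbfccceadeaebddfaead
   7 |  10 | bcbfccceadeaebddfaead
   8 |  23 | bddfaead
   9 |  12 | bfccceadeaebddfaead
  10 |   2 | cafcbafdbcbfccceadeaebddfaead
  11 |   5 | cbafdbcbfccceadeaebddfaead
  12 |  11 | cbfccceadeaebddfaead
  13 |   1 | ccafcbafdbcbfccceadeaebddfaead
  14 |  14 | ccceadeaebddfaead
  15 |  15 | cceadeaebddfaead
  16 |  16 | ceadeaebddfaead
  17 |  30 | d
  18 |   9 | dbcbfccceadeaebddfaead
  19 |  24 | ddfaead
  20 |  19 | deaebddfaead
  21 |  25 | dfaead
  22 |  28 | ead
  23 |  17 | eadeaebddfaead
  24 |  20 | eaebddfaead
  25 |  22 | ebddfaead
  26 |   0 | eccafcbafdbcbfccceadeaebddfaead
  27 |  26 | faead
  28 |   4 | fcbafdbcbfccceadeaebddfaead
  29 |  13 | fccceadeaebddfaead
  30 |   8 | fdbcbfccceadeaebddfaead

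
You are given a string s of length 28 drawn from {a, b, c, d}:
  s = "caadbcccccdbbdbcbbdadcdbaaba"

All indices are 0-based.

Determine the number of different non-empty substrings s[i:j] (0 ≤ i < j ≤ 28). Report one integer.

363

sorted suffixes:
  #0 SA[0]=27  'a'
  #1 SA[1]=24  'aaba'
  #2 SA[2]=1  'aadbcccccdbbdbcbbdadcdbaaba'
  #3 SA[3]=25  'aba'
  #4 SA[4]=2  'adbcccccdbbdbcbbdadcdbaaba'
  #5 SA[5]=19  'adcdbaaba'
  #6 SA[6]=26  'ba'
  #7 SA[7]=23  'baaba'
  #8 SA[8]=16  'bbdadcdbaaba'
  #9 SA[9]=11  'bbdbcbbdadcdbaaba'
  #10 SA[10]=14  'bcbbdadcdbaaba'
  #11 SA[11]=4  'bcccccdbbdbcbbdadcdbaaba'
  #12 SA[12]=17  'bdadcdbaaba'
  #13 SA[13]=12  'bdbcbbdadcdbaaba'
  #14 SA[14]=0  'caadbcccccdbbdbcbbdadcdbaaba'
  #15 SA[15]=15  'cbbdadcdbaaba'
  #16 SA[16]=5  'cccccdbbdbcbbdadcdbaaba'
  #17 SA[17]=6  'ccccdbbdbcbbdadcdbaaba'
  #18 SA[18]=7  'cccdbbdbcbbdadcdbaaba'
  #19 SA[19]=8  'ccdbbdbcbbdadcdbaaba'
  #20 SA[20]=21  'cdbaaba'
  #21 SA[21]=9  'cdbbdbcbbdadcdbaaba'
  #22 SA[22]=18  'dadcdbaaba'
  #23 SA[23]=22  'dbaaba'
  #24 SA[24]=10  'dbbdbcbbdadcdbaaba'
  #25 SA[25]=13  'dbcbbdadcdbaaba'
  #26 SA[26]=3  'dbcccccdbbdbcbbdadcdbaaba'
  #27 SA[27]=20  'dcdbaaba'

SA = [27, 24, 1, 25, 2, 19, 26, 23, 16, 11, 14, 4, 17, 12, 0, 15, 5, 6, 7, 8, 21, 9, 18, 22, 10, 13, 3, 20]
[i] adj suffixes → lcp
  [1] 27/24 → 1 ('a')
  [2] 24/1 → 2 ('aa')
  [3] 1/25 → 1 ('a')
  [4] 25/2 → 1 ('a')
  [5] 2/19 → 2 ('ad')
  [6] 19/26 → 0 ('')
  [7] 26/23 → 2 ('ba')
  [8] 23/16 → 1 ('b')
  [9] 16/11 → 3 ('bbd')
  [10] 11/14 → 1 ('b')
  [11] 14/4 → 2 ('bc')
  [12] 4/17 → 1 ('b')
  [13] 17/12 → 2 ('bd')
  [14] 12/0 → 0 ('')
  [15] 0/15 → 1 ('c')
  [16] 15/5 → 1 ('c')
  [17] 5/6 → 4 ('cccc')
  [18] 6/7 → 3 ('ccc')
  [19] 7/8 → 2 ('cc')
  [20] 8/21 → 1 ('c')
  [21] 21/9 → 3 ('cdb')
  [22] 9/18 → 0 ('')
  [23] 18/22 → 1 ('d')
  [24] 22/10 → 2 ('db')
  [25] 10/13 → 2 ('db')
  [26] 13/3 → 3 ('dbc')
  [27] 3/20 → 1 ('d')

n(n+1)/2 = 28·29/2 = 406
Σ LCP = 0 + 1 + 2 + 1 + 1 + 2 + 0 + 2 + 1 + 3 + 1 + 2 + 1 + 2 + 0 + 1 + 1 + 4 + 3 + 2 + 1 + 3 + 0 + 1 + 2 + 2 + 3 + 1 = 43
distinct = 406 − 43 = 363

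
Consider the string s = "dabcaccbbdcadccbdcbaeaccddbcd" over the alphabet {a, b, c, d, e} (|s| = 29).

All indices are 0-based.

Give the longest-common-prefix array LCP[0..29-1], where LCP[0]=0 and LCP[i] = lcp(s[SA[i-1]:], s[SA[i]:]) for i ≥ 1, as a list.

[0, 1, 3, 1, 1, 0, 1, 1, 2, 1, 3, 0, 2, 1, 2, 2, 1, 3, 2, 1, 2, 0, 1, 1, 1, 2, 2, 1, 0]

sorted suffixes:
  #0 SA[0]=1  'abcaccbbdcadccbdcbaeaccddbcd'
  #1 SA[1]=4  'accbbdcadccbdcbaeaccddbcd'
  #2 SA[2]=21  'accddbcd'
  #3 SA[3]=11  'adccbdcbaeaccddbcd'
  #4 SA[4]=19  'aeaccddbcd'
  #5 SA[5]=18  'baeaccddbcd'
  #6 SA[6]=7  'bbdcadccbdcbaeaccddbcd'
  #7 SA[7]=2  'bcaccbbdcadccbdcbaeaccddbcd'
  #8 SA[8]=26  'bcd'
  #9 SA[9]=8  'bdcadccbdcbaeaccddbcd'
  #10 SA[10]=15  'bdcbaeaccddbcd'
  #11 SA[11]=3  'caccbbdcadccbdcbaeaccddbcd'
  #12 SA[12]=10  'cadccbdcbaeaccddbcd'
  #13 SA[13]=17  'cbaeaccddbcd'
  #14 SA[14]=6  'cbbdcadccbdcbaeaccddbcd'
  #15 SA[15]=14  'cbdcbaeaccddbcd'
  #16 SA[16]=5  'ccbbdcadccbdcbaeaccddbcd'
  #17 SA[17]=13  'ccbdcbaeaccddbcd'
  #18 SA[18]=22  'ccddbcd'
  #19 SA[19]=27  'cd'
  #20 SA[20]=23  'cddbcd'
  #21 SA[21]=28  'd'
  #22 SA[22]=0  'dabcaccbbdcadccbdcbaeaccddbcd'
  #23 SA[23]=25  'dbcd'
  #24 SA[24]=9  'dcadccbdcbaeaccddbcd'
  #25 SA[25]=16  'dcbaeaccddbcd'
  #26 SA[26]=12  'dccbdcbaeaccddbcd'
  #27 SA[27]=24  'ddbcd'
  #28 SA[28]=20  'eaccddbcd'

SA = [1, 4, 21, 11, 19, 18, 7, 2, 26, 8, 15, 3, 10, 17, 6, 14, 5, 13, 22, 27, 23, 28, 0, 25, 9, 16, 12, 24, 20]
[i] adj suffixes → lcp
  [1] 1/4 → 1 ('a')
  [2] 4/21 → 3 ('acc')
  [3] 21/11 → 1 ('a')
  [4] 11/19 → 1 ('a')
  [5] 19/18 → 0 ('')
  [6] 18/7 → 1 ('b')
  [7] 7/2 → 1 ('b')
  [8] 2/26 → 2 ('bc')
  [9] 26/8 → 1 ('b')
  [10] 8/15 → 3 ('bdc')
  [11] 15/3 → 0 ('')
  [12] 3/10 → 2 ('ca')
  [13] 10/17 → 1 ('c')
  [14] 17/6 → 2 ('cb')
  [15] 6/14 → 2 ('cb')
  [16] 14/5 → 1 ('c')
  [17] 5/13 → 3 ('ccb')
  [18] 13/22 → 2 ('cc')
  [19] 22/27 → 1 ('c')
  [20] 27/23 → 2 ('cd')
  [21] 23/28 → 0 ('')
  [22] 28/0 → 1 ('d')
  [23] 0/25 → 1 ('d')
  [24] 25/9 → 1 ('d')
  [25] 9/16 → 2 ('dc')
  [26] 16/12 → 2 ('dc')
  [27] 12/24 → 1 ('d')
  [28] 24/20 → 0 ('')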